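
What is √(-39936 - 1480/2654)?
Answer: 2*I*√17581360631/1327 ≈ 199.84*I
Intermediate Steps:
√(-39936 - 1480/2654) = √(-39936 - 1480*1/2654) = √(-39936 - 740/1327) = √(-52995812/1327) = 2*I*√17581360631/1327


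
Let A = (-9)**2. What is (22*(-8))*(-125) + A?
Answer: 22081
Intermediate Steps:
A = 81
(22*(-8))*(-125) + A = (22*(-8))*(-125) + 81 = -176*(-125) + 81 = 22000 + 81 = 22081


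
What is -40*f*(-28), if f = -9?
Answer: -10080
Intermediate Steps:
-40*f*(-28) = -40*(-9)*(-28) = 360*(-28) = -10080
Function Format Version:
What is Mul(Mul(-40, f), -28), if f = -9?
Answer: -10080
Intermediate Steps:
Mul(Mul(-40, f), -28) = Mul(Mul(-40, -9), -28) = Mul(360, -28) = -10080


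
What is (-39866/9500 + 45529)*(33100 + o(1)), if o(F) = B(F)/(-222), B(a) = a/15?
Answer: 7944977267316061/5272500 ≈ 1.5069e+9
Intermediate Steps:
B(a) = a/15 (B(a) = a*(1/15) = a/15)
o(F) = -F/3330 (o(F) = (F/15)/(-222) = (F/15)*(-1/222) = -F/3330)
(-39866/9500 + 45529)*(33100 + o(1)) = (-39866/9500 + 45529)*(33100 - 1/3330*1) = (-39866*1/9500 + 45529)*(33100 - 1/3330) = (-19933/4750 + 45529)*(110222999/3330) = (216242817/4750)*(110222999/3330) = 7944977267316061/5272500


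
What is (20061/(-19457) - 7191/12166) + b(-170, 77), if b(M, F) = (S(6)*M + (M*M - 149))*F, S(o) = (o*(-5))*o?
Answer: 1081788356636861/236713862 ≈ 4.5700e+6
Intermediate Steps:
S(o) = -5*o² (S(o) = (-5*o)*o = -5*o²)
b(M, F) = F*(-149 + M² - 180*M) (b(M, F) = ((-5*6²)*M + (M*M - 149))*F = ((-5*36)*M + (M² - 149))*F = (-180*M + (-149 + M²))*F = (-149 + M² - 180*M)*F = F*(-149 + M² - 180*M))
(20061/(-19457) - 7191/12166) + b(-170, 77) = (20061/(-19457) - 7191/12166) + 77*(-149 + (-170)² - 180*(-170)) = (20061*(-1/19457) - 7191*1/12166) + 77*(-149 + 28900 + 30600) = (-20061/19457 - 7191/12166) + 77*59351 = -383977413/236713862 + 4570027 = 1081788356636861/236713862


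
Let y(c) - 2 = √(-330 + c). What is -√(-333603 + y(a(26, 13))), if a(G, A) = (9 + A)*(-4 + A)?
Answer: -√(-333601 + 2*I*√33) ≈ -0.0099459 - 577.58*I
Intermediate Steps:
a(G, A) = (-4 + A)*(9 + A)
y(c) = 2 + √(-330 + c)
-√(-333603 + y(a(26, 13))) = -√(-333603 + (2 + √(-330 + (-36 + 13² + 5*13)))) = -√(-333603 + (2 + √(-330 + (-36 + 169 + 65)))) = -√(-333603 + (2 + √(-330 + 198))) = -√(-333603 + (2 + √(-132))) = -√(-333603 + (2 + 2*I*√33)) = -√(-333601 + 2*I*√33)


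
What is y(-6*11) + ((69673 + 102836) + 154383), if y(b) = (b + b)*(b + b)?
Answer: 344316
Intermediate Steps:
y(b) = 4*b² (y(b) = (2*b)*(2*b) = 4*b²)
y(-6*11) + ((69673 + 102836) + 154383) = 4*(-6*11)² + ((69673 + 102836) + 154383) = 4*(-66)² + (172509 + 154383) = 4*4356 + 326892 = 17424 + 326892 = 344316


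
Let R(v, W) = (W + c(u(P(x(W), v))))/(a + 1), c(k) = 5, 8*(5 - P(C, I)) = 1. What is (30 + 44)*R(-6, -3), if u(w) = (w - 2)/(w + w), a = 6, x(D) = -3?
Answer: 148/7 ≈ 21.143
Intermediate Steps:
P(C, I) = 39/8 (P(C, I) = 5 - ⅛*1 = 5 - ⅛ = 39/8)
u(w) = (-2 + w)/(2*w) (u(w) = (-2 + w)/((2*w)) = (-2 + w)*(1/(2*w)) = (-2 + w)/(2*w))
R(v, W) = 5/7 + W/7 (R(v, W) = (W + 5)/(6 + 1) = (5 + W)/7 = (5 + W)*(⅐) = 5/7 + W/7)
(30 + 44)*R(-6, -3) = (30 + 44)*(5/7 + (⅐)*(-3)) = 74*(5/7 - 3/7) = 74*(2/7) = 148/7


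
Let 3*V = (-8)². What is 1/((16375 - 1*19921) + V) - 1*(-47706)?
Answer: 504443241/10574 ≈ 47706.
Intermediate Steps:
V = 64/3 (V = (⅓)*(-8)² = (⅓)*64 = 64/3 ≈ 21.333)
1/((16375 - 1*19921) + V) - 1*(-47706) = 1/((16375 - 1*19921) + 64/3) - 1*(-47706) = 1/((16375 - 19921) + 64/3) + 47706 = 1/(-3546 + 64/3) + 47706 = 1/(-10574/3) + 47706 = -3/10574 + 47706 = 504443241/10574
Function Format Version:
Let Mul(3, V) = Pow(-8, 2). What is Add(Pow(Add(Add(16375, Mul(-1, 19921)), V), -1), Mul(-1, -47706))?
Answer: Rational(504443241, 10574) ≈ 47706.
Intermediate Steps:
V = Rational(64, 3) (V = Mul(Rational(1, 3), Pow(-8, 2)) = Mul(Rational(1, 3), 64) = Rational(64, 3) ≈ 21.333)
Add(Pow(Add(Add(16375, Mul(-1, 19921)), V), -1), Mul(-1, -47706)) = Add(Pow(Add(Add(16375, Mul(-1, 19921)), Rational(64, 3)), -1), Mul(-1, -47706)) = Add(Pow(Add(Add(16375, -19921), Rational(64, 3)), -1), 47706) = Add(Pow(Add(-3546, Rational(64, 3)), -1), 47706) = Add(Pow(Rational(-10574, 3), -1), 47706) = Add(Rational(-3, 10574), 47706) = Rational(504443241, 10574)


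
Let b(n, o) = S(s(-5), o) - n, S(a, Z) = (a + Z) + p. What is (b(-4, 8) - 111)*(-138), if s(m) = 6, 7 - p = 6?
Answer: 12696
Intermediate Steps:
p = 1 (p = 7 - 1*6 = 7 - 6 = 1)
S(a, Z) = 1 + Z + a (S(a, Z) = (a + Z) + 1 = (Z + a) + 1 = 1 + Z + a)
b(n, o) = 7 + o - n (b(n, o) = (1 + o + 6) - n = (7 + o) - n = 7 + o - n)
(b(-4, 8) - 111)*(-138) = ((7 + 8 - 1*(-4)) - 111)*(-138) = ((7 + 8 + 4) - 111)*(-138) = (19 - 111)*(-138) = -92*(-138) = 12696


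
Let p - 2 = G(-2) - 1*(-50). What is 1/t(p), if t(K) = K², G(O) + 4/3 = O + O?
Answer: 9/19600 ≈ 0.00045918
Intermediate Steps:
G(O) = -4/3 + 2*O (G(O) = -4/3 + (O + O) = -4/3 + 2*O)
p = 140/3 (p = 2 + ((-4/3 + 2*(-2)) - 1*(-50)) = 2 + ((-4/3 - 4) + 50) = 2 + (-16/3 + 50) = 2 + 134/3 = 140/3 ≈ 46.667)
1/t(p) = 1/((140/3)²) = 1/(19600/9) = 9/19600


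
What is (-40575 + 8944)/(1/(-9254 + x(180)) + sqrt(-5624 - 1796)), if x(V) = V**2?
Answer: 732131126*I/(-I + 46292*sqrt(1855)) ≈ -0.00018418 + 367.21*I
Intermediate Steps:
(-40575 + 8944)/(1/(-9254 + x(180)) + sqrt(-5624 - 1796)) = (-40575 + 8944)/(1/(-9254 + 180**2) + sqrt(-5624 - 1796)) = -31631/(1/(-9254 + 32400) + sqrt(-7420)) = -31631/(1/23146 + 2*I*sqrt(1855))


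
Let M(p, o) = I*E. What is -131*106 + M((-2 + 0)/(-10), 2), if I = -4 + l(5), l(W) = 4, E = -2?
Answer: -13886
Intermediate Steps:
I = 0 (I = -4 + 4 = 0)
M(p, o) = 0 (M(p, o) = 0*(-2) = 0)
-131*106 + M((-2 + 0)/(-10), 2) = -131*106 + 0 = -13886 + 0 = -13886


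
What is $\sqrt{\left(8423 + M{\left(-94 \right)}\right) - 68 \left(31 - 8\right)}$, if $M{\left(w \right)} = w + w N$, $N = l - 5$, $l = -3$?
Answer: $\sqrt{7517} \approx 86.701$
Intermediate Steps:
$N = -8$ ($N = -3 - 5 = -8$)
$M{\left(w \right)} = - 7 w$ ($M{\left(w \right)} = w + w \left(-8\right) = w - 8 w = - 7 w$)
$\sqrt{\left(8423 + M{\left(-94 \right)}\right) - 68 \left(31 - 8\right)} = \sqrt{\left(8423 - -658\right) - 68 \left(31 - 8\right)} = \sqrt{\left(8423 + 658\right) - 1564} = \sqrt{9081 - 1564} = \sqrt{7517}$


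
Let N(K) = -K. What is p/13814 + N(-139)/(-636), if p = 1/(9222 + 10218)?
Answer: -3110636467/14232840480 ≈ -0.21855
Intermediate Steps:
p = 1/19440 ≈ 5.1440e-5
p/13814 + N(-139)/(-636) = (1/19440)/13814 - 1*(-139)/(-636) = (1/19440)*(1/13814) + 139*(-1/636) = 1/268544160 - 139/636 = -3110636467/14232840480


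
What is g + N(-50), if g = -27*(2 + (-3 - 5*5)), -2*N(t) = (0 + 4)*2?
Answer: 698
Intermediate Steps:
N(t) = -4 (N(t) = -(0 + 4)*2/2 = -2*2 = -½*8 = -4)
g = 702 (g = -27*(2 + (-3 - 25)) = -27*(2 - 28) = -27*(-26) = 702)
g + N(-50) = 702 - 4 = 698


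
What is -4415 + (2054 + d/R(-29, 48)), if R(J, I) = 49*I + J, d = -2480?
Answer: -5487083/2323 ≈ -2362.1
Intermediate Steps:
R(J, I) = J + 49*I
-4415 + (2054 + d/R(-29, 48)) = -4415 + (2054 - 2480/(-29 + 49*48)) = -4415 + (2054 - 2480/(-29 + 2352)) = -4415 + (2054 - 2480/2323) = -4415 + 4768962/2323 = -5487083/2323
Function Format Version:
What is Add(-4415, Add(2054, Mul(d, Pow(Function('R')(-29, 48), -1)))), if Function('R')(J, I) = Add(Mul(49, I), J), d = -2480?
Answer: Rational(-5487083, 2323) ≈ -2362.1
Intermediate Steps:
Function('R')(J, I) = Add(J, Mul(49, I))
Add(-4415, Add(2054, Mul(d, Pow(Function('R')(-29, 48), -1)))) = Add(-4415, Add(2054, Mul(-2480, Pow(Add(-29, Mul(49, 48)), -1)))) = Add(-4415, Add(2054, Mul(-2480, Pow(Add(-29, 2352), -1)))) = Add(-4415, Add(2054, Mul(-2480, Pow(2323, -1)))) = Add(-4415, Add(2054, Mul(-2480, Rational(1, 2323)))) = Add(-4415, Add(2054, Rational(-2480, 2323))) = Add(-4415, Rational(4768962, 2323)) = Rational(-5487083, 2323)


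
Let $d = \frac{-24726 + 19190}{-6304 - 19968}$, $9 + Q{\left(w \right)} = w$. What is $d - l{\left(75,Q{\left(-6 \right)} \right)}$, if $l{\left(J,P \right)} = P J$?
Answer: $\frac{923798}{821} \approx 1125.2$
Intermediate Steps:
$Q{\left(w \right)} = -9 + w$
$d = \frac{173}{821}$ ($d = - \frac{5536}{-6304 - 19968} = - \frac{5536}{-26272} = \left(-5536\right) \left(- \frac{1}{26272}\right) = \frac{173}{821} \approx 0.21072$)
$l{\left(J,P \right)} = J P$
$d - l{\left(75,Q{\left(-6 \right)} \right)} = \frac{173}{821} - 75 \left(-9 - 6\right) = \frac{173}{821} - 75 \left(-15\right) = \frac{173}{821} - -1125 = \frac{173}{821} + 1125 = \frac{923798}{821}$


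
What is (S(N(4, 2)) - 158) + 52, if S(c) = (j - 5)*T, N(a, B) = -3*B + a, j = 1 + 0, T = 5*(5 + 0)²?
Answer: -606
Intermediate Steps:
T = 125 (T = 5*5² = 5*25 = 125)
j = 1
N(a, B) = a - 3*B
S(c) = -500 (S(c) = (1 - 5)*125 = -4*125 = -500)
(S(N(4, 2)) - 158) + 52 = (-500 - 158) + 52 = -658 + 52 = -606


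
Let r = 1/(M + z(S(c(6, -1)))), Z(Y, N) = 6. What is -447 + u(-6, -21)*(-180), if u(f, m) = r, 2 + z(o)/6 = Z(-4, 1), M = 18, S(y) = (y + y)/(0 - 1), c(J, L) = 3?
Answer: -3159/7 ≈ -451.29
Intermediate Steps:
S(y) = -2*y (S(y) = (2*y)/(-1) = (2*y)*(-1) = -2*y)
z(o) = 24 (z(o) = -12 + 6*6 = -12 + 36 = 24)
r = 1/42 (r = 1/(18 + 24) = 1/42 ≈ 0.023810)
u(f, m) = 1/42
-447 + u(-6, -21)*(-180) = -447 + (1/42)*(-180) = -447 - 30/7 = -3159/7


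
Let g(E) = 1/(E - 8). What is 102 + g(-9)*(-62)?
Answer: 1796/17 ≈ 105.65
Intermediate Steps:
g(E) = 1/(-8 + E)
102 + g(-9)*(-62) = 102 - 62/(-8 - 9) = 102 - 62/(-17) = 102 - 1/17*(-62) = 102 + 62/17 = 1796/17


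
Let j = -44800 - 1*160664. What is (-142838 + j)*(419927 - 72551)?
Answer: -120991755552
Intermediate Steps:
j = -205464 (j = -44800 - 160664 = -205464)
(-142838 + j)*(419927 - 72551) = (-142838 - 205464)*(419927 - 72551) = -348302*347376 = -120991755552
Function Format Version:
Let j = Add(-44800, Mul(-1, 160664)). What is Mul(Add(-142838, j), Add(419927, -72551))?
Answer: -120991755552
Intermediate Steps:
j = -205464 (j = Add(-44800, -160664) = -205464)
Mul(Add(-142838, j), Add(419927, -72551)) = Mul(Add(-142838, -205464), Add(419927, -72551)) = Mul(-348302, 347376) = -120991755552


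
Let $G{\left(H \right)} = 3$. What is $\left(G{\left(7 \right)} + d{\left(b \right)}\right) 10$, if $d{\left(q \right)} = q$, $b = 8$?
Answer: $110$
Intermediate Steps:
$\left(G{\left(7 \right)} + d{\left(b \right)}\right) 10 = \left(3 + 8\right) 10 = 11 \cdot 10 = 110$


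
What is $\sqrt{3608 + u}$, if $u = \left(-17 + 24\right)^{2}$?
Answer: $\sqrt{3657} \approx 60.473$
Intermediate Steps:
$u = 49$ ($u = 7^{2} = 49$)
$\sqrt{3608 + u} = \sqrt{3608 + 49} = \sqrt{3657}$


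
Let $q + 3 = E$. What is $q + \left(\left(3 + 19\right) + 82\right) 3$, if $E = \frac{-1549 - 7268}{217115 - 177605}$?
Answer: $\frac{4066591}{13170} \approx 308.78$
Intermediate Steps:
$E = - \frac{2939}{13170}$ ($E = - \frac{8817}{39510} = \left(-8817\right) \frac{1}{39510} = - \frac{2939}{13170} \approx -0.22316$)
$q = - \frac{42449}{13170}$ ($q = -3 - \frac{2939}{13170} = - \frac{42449}{13170} \approx -3.2232$)
$q + \left(\left(3 + 19\right) + 82\right) 3 = - \frac{42449}{13170} + \left(\left(3 + 19\right) + 82\right) 3 = - \frac{42449}{13170} + \left(22 + 82\right) 3 = - \frac{42449}{13170} + 104 \cdot 3 = - \frac{42449}{13170} + 312 = \frac{4066591}{13170}$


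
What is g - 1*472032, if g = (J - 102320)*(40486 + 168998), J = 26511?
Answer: -15881244588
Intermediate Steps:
g = -15880772556 (g = (26511 - 102320)*(40486 + 168998) = -75809*209484 = -15880772556)
g - 1*472032 = -15880772556 - 1*472032 = -15880772556 - 472032 = -15881244588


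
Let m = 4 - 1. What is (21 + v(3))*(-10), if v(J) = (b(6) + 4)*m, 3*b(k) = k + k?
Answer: -450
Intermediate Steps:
m = 3
b(k) = 2*k/3 (b(k) = (k + k)/3 = (2*k)/3 = 2*k/3)
v(J) = 24 (v(J) = ((⅔)*6 + 4)*3 = (4 + 4)*3 = 8*3 = 24)
(21 + v(3))*(-10) = (21 + 24)*(-10) = 45*(-10) = -450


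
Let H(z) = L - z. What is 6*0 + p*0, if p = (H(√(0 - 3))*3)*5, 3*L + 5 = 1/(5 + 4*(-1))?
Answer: 0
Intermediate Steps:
L = -4/3 (L = -5/3 + 1/(3*(5 + 4*(-1))) = -5/3 + 1/(3*(5 - 4)) = -5/3 + (⅓)/1 = -5/3 + (⅓)*1 = -5/3 + ⅓ = -4/3 ≈ -1.3333)
H(z) = -4/3 - z
p = -20 - 15*I*√3 (p = ((-4/3 - √(0 - 3))*3)*5 = ((-4/3 - √(-3))*3)*5 = ((-4/3 - I*√3)*3)*5 = (-4 - 3*I*√3)*5 = -20 - 15*I*√3 ≈ -20.0 - 25.981*I)
6*0 + p*0 = 6*0 + (-20 - 15*I*√3)*0 = 0 + 0 = 0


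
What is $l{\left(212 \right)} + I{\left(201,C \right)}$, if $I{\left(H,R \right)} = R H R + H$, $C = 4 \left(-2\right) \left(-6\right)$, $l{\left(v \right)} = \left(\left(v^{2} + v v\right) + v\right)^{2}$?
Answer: $8118473305$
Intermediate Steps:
$l{\left(v \right)} = \left(v + 2 v^{2}\right)^{2}$ ($l{\left(v \right)} = \left(\left(v^{2} + v^{2}\right) + v\right)^{2} = \left(2 v^{2} + v\right)^{2} = \left(v + 2 v^{2}\right)^{2}$)
$C = 48$ ($C = \left(-8\right) \left(-6\right) = 48$)
$I{\left(H,R \right)} = H + H R^{2}$ ($I{\left(H,R \right)} = H R R + H = H R^{2} + H = H + H R^{2}$)
$l{\left(212 \right)} + I{\left(201,C \right)} = 212^{2} \left(1 + 2 \cdot 212\right)^{2} + 201 \left(1 + 48^{2}\right) = 44944 \left(1 + 424\right)^{2} + 201 \left(1 + 2304\right) = 44944 \cdot 425^{2} + 201 \cdot 2305 = 44944 \cdot 180625 + 463305 = 8118010000 + 463305 = 8118473305$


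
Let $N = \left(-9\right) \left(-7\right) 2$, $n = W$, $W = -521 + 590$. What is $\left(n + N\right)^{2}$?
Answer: $38025$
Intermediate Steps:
$W = 69$
$n = 69$
$N = 126$ ($N = 63 \cdot 2 = 126$)
$\left(n + N\right)^{2} = \left(69 + 126\right)^{2} = 195^{2} = 38025$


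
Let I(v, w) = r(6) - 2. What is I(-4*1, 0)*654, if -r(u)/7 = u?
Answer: -28776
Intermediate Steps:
r(u) = -7*u
I(v, w) = -44 (I(v, w) = -7*6 - 2 = -42 - 2 = -44)
I(-4*1, 0)*654 = -44*654 = -28776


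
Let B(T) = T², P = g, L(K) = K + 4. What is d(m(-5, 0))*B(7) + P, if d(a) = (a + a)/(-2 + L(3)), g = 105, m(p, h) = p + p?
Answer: -91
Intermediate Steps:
L(K) = 4 + K
m(p, h) = 2*p
P = 105
d(a) = 2*a/5 (d(a) = (a + a)/(-2 + (4 + 3)) = (2*a)/(-2 + 7) = (2*a)/5 = (2*a)*(⅕) = 2*a/5)
d(m(-5, 0))*B(7) + P = (2*(2*(-5))/5)*7² + 105 = ((⅖)*(-10))*49 + 105 = -4*49 + 105 = -196 + 105 = -91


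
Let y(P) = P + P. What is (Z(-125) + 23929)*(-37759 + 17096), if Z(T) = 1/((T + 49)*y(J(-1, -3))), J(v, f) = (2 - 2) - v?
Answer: -75155608241/152 ≈ -4.9444e+8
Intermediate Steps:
J(v, f) = -v (J(v, f) = 0 - v = -v)
y(P) = 2*P
Z(T) = 1/(2*(49 + T)) (Z(T) = 1/((T + 49)*((2*(-1*(-1))))) = 1/((49 + T)*((2*1))) = 1/((49 + T)*2) = (½)/(49 + T) = 1/(2*(49 + T)))
(Z(-125) + 23929)*(-37759 + 17096) = (1/(2*(49 - 125)) + 23929)*(-37759 + 17096) = ((½)/(-76) + 23929)*(-20663) = ((½)*(-1/76) + 23929)*(-20663) = (-1/152 + 23929)*(-20663) = (3637207/152)*(-20663) = -75155608241/152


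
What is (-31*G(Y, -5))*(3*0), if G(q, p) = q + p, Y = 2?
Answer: 0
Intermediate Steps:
G(q, p) = p + q
(-31*G(Y, -5))*(3*0) = (-31*(-5 + 2))*(3*0) = -31*(-3)*0 = 93*0 = 0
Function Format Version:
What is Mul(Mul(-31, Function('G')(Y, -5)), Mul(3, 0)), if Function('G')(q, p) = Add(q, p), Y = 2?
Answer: 0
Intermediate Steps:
Function('G')(q, p) = Add(p, q)
Mul(Mul(-31, Function('G')(Y, -5)), Mul(3, 0)) = Mul(Mul(-31, Add(-5, 2)), Mul(3, 0)) = Mul(Mul(-31, -3), 0) = Mul(93, 0) = 0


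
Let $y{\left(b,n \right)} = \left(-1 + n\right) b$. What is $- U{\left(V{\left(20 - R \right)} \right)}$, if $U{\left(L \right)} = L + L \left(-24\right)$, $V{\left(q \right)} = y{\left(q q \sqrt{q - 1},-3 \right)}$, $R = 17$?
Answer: $- 828 \sqrt{2} \approx -1171.0$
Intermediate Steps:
$y{\left(b,n \right)} = b \left(-1 + n\right)$
$V{\left(q \right)} = - 4 q^{2} \sqrt{-1 + q}$ ($V{\left(q \right)} = q q \sqrt{q - 1} \left(-1 - 3\right) = q^{2} \sqrt{-1 + q} \left(-4\right) = - 4 q^{2} \sqrt{-1 + q}$)
$U{\left(L \right)} = - 23 L$ ($U{\left(L \right)} = L - 24 L = - 23 L$)
$- U{\left(V{\left(20 - R \right)} \right)} = - \left(-23\right) \left(- 4 \left(20 - 17\right)^{2} \sqrt{-1 + \left(20 - 17\right)}\right) = - \left(-23\right) \left(- 4 \cdot 3^{2} \sqrt{-1 + 3}\right) = - \left(-23\right) \left(\left(-4\right) 9 \sqrt{2}\right) = - \left(-23\right) \left(- 36 \sqrt{2}\right) = - 828 \sqrt{2}$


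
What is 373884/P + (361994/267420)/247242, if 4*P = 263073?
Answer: 16480188394811767/2898952901263620 ≈ 5.6849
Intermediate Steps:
P = 263073/4 (P = (¼)*263073 = 263073/4 ≈ 65768.)
373884/P + (361994/267420)/247242 = 373884/(263073/4) + (361994/267420)/247242 = 373884*(4/263073) + (361994*(1/267420))*(1/247242) = 498512/87691 + (180997/133710)*(1/247242) = 498512/87691 + 180997/33058727820 = 16480188394811767/2898952901263620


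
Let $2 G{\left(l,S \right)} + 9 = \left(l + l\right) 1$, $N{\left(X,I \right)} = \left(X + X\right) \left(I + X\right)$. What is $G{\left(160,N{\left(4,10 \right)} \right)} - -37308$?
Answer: $\frac{74927}{2} \approx 37464.0$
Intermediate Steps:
$N{\left(X,I \right)} = 2 X \left(I + X\right)$
$G{\left(l,S \right)} = - \frac{9}{2} + l$ ($G{\left(l,S \right)} = - \frac{9}{2} + \frac{\left(l + l\right) 1}{2} = - \frac{9}{2} + \frac{2 l 1}{2} = - \frac{9}{2} + \frac{2 l}{2} = - \frac{9}{2} + l$)
$G{\left(160,N{\left(4,10 \right)} \right)} - -37308 = \left(- \frac{9}{2} + 160\right) - -37308 = \frac{311}{2} + 37308 = \frac{74927}{2}$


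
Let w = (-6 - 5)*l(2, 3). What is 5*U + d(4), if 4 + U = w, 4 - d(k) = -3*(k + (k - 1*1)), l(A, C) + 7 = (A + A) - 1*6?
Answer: 500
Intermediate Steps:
l(A, C) = -13 + 2*A (l(A, C) = -7 + ((A + A) - 1*6) = -7 + (2*A - 6) = -7 + (-6 + 2*A) = -13 + 2*A)
d(k) = 1 + 6*k (d(k) = 4 - (-3)*(k + (k - 1*1)) = 4 - (-3)*(k + (k - 1)) = 4 - (-3)*(k + (-1 + k)) = 4 - (-3)*(-1 + 2*k) = 4 - (3 - 6*k) = 4 + (-3 + 6*k) = 1 + 6*k)
w = 99 (w = (-6 - 5)*(-13 + 2*2) = -11*(-13 + 4) = -11*(-9) = 99)
U = 95 (U = -4 + 99 = 95)
5*U + d(4) = 5*95 + (1 + 6*4) = 475 + (1 + 24) = 475 + 25 = 500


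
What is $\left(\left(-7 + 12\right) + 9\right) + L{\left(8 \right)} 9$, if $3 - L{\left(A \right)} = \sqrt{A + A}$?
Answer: $5$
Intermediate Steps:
$L{\left(A \right)} = 3 - \sqrt{2} \sqrt{A}$ ($L{\left(A \right)} = 3 - \sqrt{A + A} = 3 - \sqrt{2 A} = 3 - \sqrt{2} \sqrt{A}$)
$\left(\left(-7 + 12\right) + 9\right) + L{\left(8 \right)} 9 = \left(\left(-7 + 12\right) + 9\right) + \left(3 - \sqrt{2} \sqrt{8}\right) 9 = \left(5 + 9\right) + \left(3 - \sqrt{2} \cdot 2 \sqrt{2}\right) 9 = 14 + \left(3 - 4\right) 9 = 14 - 9 = 5$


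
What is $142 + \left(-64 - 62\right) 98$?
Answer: $-12206$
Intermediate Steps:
$142 + \left(-64 - 62\right) 98 = 142 - 12348 = -12206$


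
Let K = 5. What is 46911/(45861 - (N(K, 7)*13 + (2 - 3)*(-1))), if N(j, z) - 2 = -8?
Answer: 46911/45938 ≈ 1.0212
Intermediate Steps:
N(j, z) = -6 (N(j, z) = 2 - 8 = -6)
46911/(45861 - (N(K, 7)*13 + (2 - 3)*(-1))) = 46911/(45861 - (-6*13 + (2 - 3)*(-1))) = 46911/(45861 - (-78 - 1*(-1))) = 46911/(45861 - (-78 + 1)) = 46911/(45861 - 1*(-77)) = 46911/(45861 + 77) = 46911/45938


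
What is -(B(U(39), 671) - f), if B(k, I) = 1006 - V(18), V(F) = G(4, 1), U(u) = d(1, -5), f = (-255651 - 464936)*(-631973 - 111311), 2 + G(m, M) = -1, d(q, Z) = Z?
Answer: 535600786699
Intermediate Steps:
G(m, M) = -3 (G(m, M) = -2 - 1 = -3)
f = 535600787708 (f = -720587*(-743284) = 535600787708)
U(u) = -5
V(F) = -3
B(k, I) = 1009 (B(k, I) = 1006 - 1*(-3) = 1006 + 3 = 1009)
-(B(U(39), 671) - f) = -(1009 - 1*535600787708) = -(1009 - 535600787708) = -1*(-535600786699) = 535600786699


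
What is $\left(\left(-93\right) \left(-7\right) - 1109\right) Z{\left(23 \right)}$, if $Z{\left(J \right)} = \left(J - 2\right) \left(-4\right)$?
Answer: $38472$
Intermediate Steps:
$Z{\left(J \right)} = 8 - 4 J$ ($Z{\left(J \right)} = \left(-2 + J\right) \left(-4\right) = 8 - 4 J$)
$\left(\left(-93\right) \left(-7\right) - 1109\right) Z{\left(23 \right)} = \left(\left(-93\right) \left(-7\right) - 1109\right) \left(8 - 92\right) = \left(651 - 1109\right) \left(8 - 92\right) = \left(-458\right) \left(-84\right) = 38472$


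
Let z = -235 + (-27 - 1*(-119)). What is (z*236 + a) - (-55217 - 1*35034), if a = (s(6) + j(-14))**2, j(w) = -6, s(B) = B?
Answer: 56503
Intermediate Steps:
a = 0 (a = (6 - 6)**2 = 0**2 = 0)
z = -143 (z = -235 + (-27 + 119) = -235 + 92 = -143)
(z*236 + a) - (-55217 - 1*35034) = (-143*236 + 0) - (-55217 - 1*35034) = (-33748 + 0) - (-55217 - 35034) = -33748 - 1*(-90251) = -33748 + 90251 = 56503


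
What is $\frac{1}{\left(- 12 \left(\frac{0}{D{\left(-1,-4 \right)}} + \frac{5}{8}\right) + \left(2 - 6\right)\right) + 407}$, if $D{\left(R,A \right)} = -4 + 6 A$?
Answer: $\frac{2}{791} \approx 0.0025284$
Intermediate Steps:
$\frac{1}{\left(- 12 \left(\frac{0}{D{\left(-1,-4 \right)}} + \frac{5}{8}\right) + \left(2 - 6\right)\right) + 407} = \frac{1}{\left(- 12 \left(\frac{0}{-4 + 6 \left(-4\right)} + \frac{5}{8}\right) + \left(2 - 6\right)\right) + 407} = \frac{1}{\left(- 12 \left(\frac{0}{-4 - 24} + 5 \cdot \frac{1}{8}\right) + \left(2 - 6\right)\right) + 407} = \frac{1}{\left(- 12 \left(\frac{0}{-28} + \frac{5}{8}\right) - 4\right) + 407} = \frac{1}{\left(- 12 \left(0 \left(- \frac{1}{28}\right) + \frac{5}{8}\right) - 4\right) + 407} = \frac{1}{\left(- 12 \left(0 + \frac{5}{8}\right) - 4\right) + 407} = \frac{1}{\left(\left(-12\right) \frac{5}{8} - 4\right) + 407} = \frac{1}{\left(- \frac{15}{2} - 4\right) + 407} = \frac{1}{- \frac{23}{2} + 407} = \frac{1}{\frac{791}{2}} = \frac{2}{791}$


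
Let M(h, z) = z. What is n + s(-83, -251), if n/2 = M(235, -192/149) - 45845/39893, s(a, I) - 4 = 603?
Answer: 3579061877/5944057 ≈ 602.12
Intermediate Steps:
s(a, I) = 607 (s(a, I) = 4 + 603 = 607)
n = -28980722/5944057 (n = 2*(-192/149 - 45845/39893) = 2*(-14490361/5944057) = -28980722/5944057 ≈ -4.8756)
n + s(-83, -251) = -28980722/5944057 + 607 = 3579061877/5944057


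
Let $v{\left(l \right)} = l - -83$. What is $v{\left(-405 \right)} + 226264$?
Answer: $225942$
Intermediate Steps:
$v{\left(l \right)} = 83 + l$ ($v{\left(l \right)} = l + 83 = 83 + l$)
$v{\left(-405 \right)} + 226264 = \left(83 - 405\right) + 226264 = -322 + 226264 = 225942$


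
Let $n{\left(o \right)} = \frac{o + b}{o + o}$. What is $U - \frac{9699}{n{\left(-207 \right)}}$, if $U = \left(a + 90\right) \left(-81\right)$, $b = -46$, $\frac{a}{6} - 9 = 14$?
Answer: $- \frac{377730}{11} \approx -34339.0$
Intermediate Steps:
$a = 138$ ($a = 54 + 6 \cdot 14 = 54 + 84 = 138$)
$n{\left(o \right)} = \frac{-46 + o}{2 o}$ ($n{\left(o \right)} = \frac{o - 46}{o + o} = \frac{-46 + o}{2 o}$)
$U = -18468$ ($U = \left(138 + 90\right) \left(-81\right) = 228 \left(-81\right) = -18468$)
$U - \frac{9699}{n{\left(-207 \right)}} = -18468 - \frac{9699}{\frac{1}{2} \frac{1}{-207} \left(-46 - 207\right)} = -18468 - \frac{9699}{\frac{1}{2} \left(- \frac{1}{207}\right) \left(-253\right)} = -18468 - \frac{9699}{\frac{11}{18}} = -18468 - \frac{174582}{11} = - \frac{377730}{11}$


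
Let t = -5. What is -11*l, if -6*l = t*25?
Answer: -1375/6 ≈ -229.17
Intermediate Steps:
l = 125/6 (l = -(-5)*25/6 = -⅙*(-125) = 125/6 ≈ 20.833)
-11*l = -11*125/6 = -1375/6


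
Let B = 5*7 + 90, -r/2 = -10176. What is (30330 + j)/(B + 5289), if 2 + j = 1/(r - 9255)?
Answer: 336549817/60079158 ≈ 5.6018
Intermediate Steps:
r = 20352 (r = -2*(-10176) = 20352)
j = -22193/11097 (j = -2 + 1/(20352 - 9255) = -2 + 1/11097 = -22193/11097 ≈ -1.9999)
B = 125 (B = 35 + 90 = 125)
(30330 + j)/(B + 5289) = (30330 - 22193/11097)/(125 + 5289) = (336549817/11097)/5414 = (336549817/11097)*(1/5414) = 336549817/60079158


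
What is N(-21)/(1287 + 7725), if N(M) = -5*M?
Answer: 35/3004 ≈ 0.011651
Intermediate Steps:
N(-21)/(1287 + 7725) = (-5*(-21))/(1287 + 7725) = 105/9012 = 105*(1/9012) = 35/3004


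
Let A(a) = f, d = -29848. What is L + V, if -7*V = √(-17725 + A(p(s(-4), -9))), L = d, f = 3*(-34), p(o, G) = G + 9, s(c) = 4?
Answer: -29848 - I*√17827/7 ≈ -29848.0 - 19.074*I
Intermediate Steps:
p(o, G) = 9 + G
f = -102
A(a) = -102
L = -29848
V = -I*√17827/7 (V = -√(-17725 - 102)/7 = -I*√17827/7 ≈ -19.074*I)
L + V = -29848 - I*√17827/7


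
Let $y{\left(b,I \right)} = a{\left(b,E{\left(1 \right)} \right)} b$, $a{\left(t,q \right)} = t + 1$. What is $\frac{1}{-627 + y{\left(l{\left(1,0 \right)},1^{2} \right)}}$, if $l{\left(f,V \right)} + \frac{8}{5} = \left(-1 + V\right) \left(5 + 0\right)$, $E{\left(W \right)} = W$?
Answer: $- \frac{25}{14751} \approx -0.0016948$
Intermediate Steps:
$l{\left(f,V \right)} = - \frac{33}{5} + 5 V$ ($l{\left(f,V \right)} = - \frac{8}{5} + \left(-1 + V\right) \left(5 + 0\right) = - \frac{8}{5} + \left(-1 + V\right) 5 = - \frac{8}{5} + \left(-5 + 5 V\right) = - \frac{33}{5} + 5 V$)
$a{\left(t,q \right)} = 1 + t$
$y{\left(b,I \right)} = b \left(1 + b\right)$ ($y{\left(b,I \right)} = \left(1 + b\right) b = b \left(1 + b\right)$)
$\frac{1}{-627 + y{\left(l{\left(1,0 \right)},1^{2} \right)}} = \frac{1}{-627 + \left(- \frac{33}{5} + 5 \cdot 0\right) \left(1 + \left(- \frac{33}{5} + 5 \cdot 0\right)\right)} = \frac{1}{-627 + \left(- \frac{33}{5} + 0\right) \left(1 + \left(- \frac{33}{5} + 0\right)\right)} = \frac{1}{-627 - \frac{33 \left(1 - \frac{33}{5}\right)}{5}} = \frac{1}{-627 - - \frac{924}{25}} = \frac{1}{-627 + \frac{924}{25}} = \frac{1}{- \frac{14751}{25}} = - \frac{25}{14751}$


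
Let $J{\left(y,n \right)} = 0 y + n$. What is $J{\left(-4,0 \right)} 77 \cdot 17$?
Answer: $0$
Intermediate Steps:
$J{\left(y,n \right)} = n$ ($J{\left(y,n \right)} = 0 + n = n$)
$J{\left(-4,0 \right)} 77 \cdot 17 = 0 \cdot 77 \cdot 17 = 0 \cdot 17 = 0$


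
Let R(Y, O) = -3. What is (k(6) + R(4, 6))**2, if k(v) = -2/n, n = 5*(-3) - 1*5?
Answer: 841/100 ≈ 8.4100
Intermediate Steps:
n = -20 (n = -15 - 5 = -20)
k(v) = 1/10 (k(v) = -2/(-20) = -2*(-1/20) = 1/10)
(k(6) + R(4, 6))**2 = (1/10 - 3)**2 = (-29/10)**2 = 841/100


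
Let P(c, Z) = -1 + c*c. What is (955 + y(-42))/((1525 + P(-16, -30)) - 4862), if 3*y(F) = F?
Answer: -941/3082 ≈ -0.30532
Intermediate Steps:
P(c, Z) = -1 + c²
y(F) = F/3
(955 + y(-42))/((1525 + P(-16, -30)) - 4862) = (955 + (⅓)*(-42))/((1525 + (-1 + (-16)²)) - 4862) = (955 - 14)/((1525 + (-1 + 256)) - 4862) = 941/((1525 + 255) - 4862) = 941/(1780 - 4862) = 941/(-3082) = 941*(-1/3082) = -941/3082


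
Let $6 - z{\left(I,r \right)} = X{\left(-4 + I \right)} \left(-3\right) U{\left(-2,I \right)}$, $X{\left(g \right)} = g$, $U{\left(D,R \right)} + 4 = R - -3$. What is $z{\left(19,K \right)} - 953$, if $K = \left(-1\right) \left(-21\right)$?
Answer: $-137$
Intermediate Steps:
$U{\left(D,R \right)} = -1 + R$ ($U{\left(D,R \right)} = -4 + \left(R - -3\right) = -4 + \left(R + 3\right) = -4 + \left(3 + R\right) = -1 + R$)
$K = 21$
$z{\left(I,r \right)} = 6 - \left(-1 + I\right) \left(12 - 3 I\right)$ ($z{\left(I,r \right)} = 6 - \left(-4 + I\right) \left(-3\right) \left(-1 + I\right) = 6 - \left(12 - 3 I\right) \left(-1 + I\right) = 6 - \left(-1 + I\right) \left(12 - 3 I\right)$)
$z{\left(19,K \right)} - 953 = \left(6 + 3 \left(-1 + 19\right) \left(-4 + 19\right)\right) - 953 = \left(6 + 3 \cdot 18 \cdot 15\right) - 953 = \left(6 + 810\right) - 953 = 816 - 953 = -137$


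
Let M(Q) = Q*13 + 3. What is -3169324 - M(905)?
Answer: -3181092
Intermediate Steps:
M(Q) = 3 + 13*Q (M(Q) = 13*Q + 3 = 3 + 13*Q)
-3169324 - M(905) = -3169324 - (3 + 13*905) = -3169324 - (3 + 11765) = -3169324 - 1*11768 = -3169324 - 11768 = -3181092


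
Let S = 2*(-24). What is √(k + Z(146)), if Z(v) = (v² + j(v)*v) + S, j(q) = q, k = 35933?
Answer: √78517 ≈ 280.21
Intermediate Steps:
S = -48
Z(v) = -48 + 2*v² (Z(v) = (v² + v*v) - 48 = (v² + v²) - 48 = 2*v² - 48 = -48 + 2*v²)
√(k + Z(146)) = √(35933 + (-48 + 2*146²)) = √(35933 + (-48 + 2*21316)) = √(35933 + (-48 + 42632)) = √(35933 + 42584) = √78517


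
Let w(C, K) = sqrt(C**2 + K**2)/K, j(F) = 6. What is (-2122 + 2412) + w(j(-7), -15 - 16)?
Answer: 290 - sqrt(997)/31 ≈ 288.98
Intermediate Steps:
w(C, K) = sqrt(C**2 + K**2)/K
(-2122 + 2412) + w(j(-7), -15 - 16) = (-2122 + 2412) + sqrt(6**2 + (-15 - 16)**2)/(-15 - 16) = 290 + sqrt(36 + (-31)**2)/(-31) = 290 - sqrt(36 + 961)/31 = 290 - sqrt(997)/31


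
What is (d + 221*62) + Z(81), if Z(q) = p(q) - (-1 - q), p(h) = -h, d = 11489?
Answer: 25192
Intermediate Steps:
Z(q) = 1 (Z(q) = -q - (-1 - q) = -q + (1 + q) = 1)
(d + 221*62) + Z(81) = (11489 + 221*62) + 1 = (11489 + 13702) + 1 = 25191 + 1 = 25192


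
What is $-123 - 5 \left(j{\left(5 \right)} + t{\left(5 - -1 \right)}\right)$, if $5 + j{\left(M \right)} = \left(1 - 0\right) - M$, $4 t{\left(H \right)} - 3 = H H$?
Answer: $- \frac{507}{4} \approx -126.75$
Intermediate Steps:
$t{\left(H \right)} = \frac{3}{4} + \frac{H^{2}}{4}$ ($t{\left(H \right)} = \frac{3}{4} + \frac{H H}{4} = \frac{3}{4} + \frac{H^{2}}{4}$)
$j{\left(M \right)} = -4 - M$ ($j{\left(M \right)} = -5 - \left(-1 + M\right) = -4 - M$)
$-123 - 5 \left(j{\left(5 \right)} + t{\left(5 - -1 \right)}\right) = -123 - 5 \left(\left(-4 - 5\right) + \left(\frac{3}{4} + \frac{\left(5 - -1\right)^{2}}{4}\right)\right) = -123 - 5 \left(\left(-4 - 5\right) + \left(\frac{3}{4} + \frac{\left(5 + 1\right)^{2}}{4}\right)\right) = -123 - 5 \left(-9 + \left(\frac{3}{4} + \frac{6^{2}}{4}\right)\right) = -123 - 5 \left(-9 + \left(\frac{3}{4} + \frac{1}{4} \cdot 36\right)\right) = -123 - 5 \left(-9 + \left(\frac{3}{4} + 9\right)\right) = -123 - 5 \left(-9 + \frac{39}{4}\right) = -123 - \frac{15}{4} = - \frac{507}{4}$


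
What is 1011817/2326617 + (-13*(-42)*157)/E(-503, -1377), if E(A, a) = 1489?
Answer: 200948857987/3464332713 ≈ 58.005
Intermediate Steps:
1011817/2326617 + (-13*(-42)*157)/E(-503, -1377) = 1011817/2326617 + (-13*(-42)*157)/1489 = 1011817*(1/2326617) + (546*157)*(1/1489) = 1011817/2326617 + 85722*(1/1489) = 1011817/2326617 + 85722/1489 = 200948857987/3464332713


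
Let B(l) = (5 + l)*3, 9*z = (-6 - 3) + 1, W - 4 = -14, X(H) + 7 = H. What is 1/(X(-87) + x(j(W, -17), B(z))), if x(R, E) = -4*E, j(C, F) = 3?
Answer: -3/430 ≈ -0.0069767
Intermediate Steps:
X(H) = -7 + H
W = -10 (W = 4 - 14 = -10)
z = -8/9 (z = ((-6 - 3) + 1)/9 = (-9 + 1)/9 = (⅑)*(-8) = -8/9 ≈ -0.88889)
B(l) = 15 + 3*l
1/(X(-87) + x(j(W, -17), B(z))) = 1/((-7 - 87) - 4*(15 + 3*(-8/9))) = 1/(-94 - 4*(15 - 8/3)) = 1/(-94 - 4*37/3) = 1/(-94 - 148/3) = 1/(-430/3) = -3/430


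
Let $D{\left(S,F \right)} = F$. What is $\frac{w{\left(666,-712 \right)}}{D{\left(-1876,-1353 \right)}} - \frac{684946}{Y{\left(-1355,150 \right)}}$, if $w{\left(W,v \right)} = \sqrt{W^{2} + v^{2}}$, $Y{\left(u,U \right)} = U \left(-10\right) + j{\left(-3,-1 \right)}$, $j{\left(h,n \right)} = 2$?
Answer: $\frac{342473}{749} - \frac{10 \sqrt{9505}}{1353} \approx 456.52$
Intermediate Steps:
$Y{\left(u,U \right)} = 2 - 10 U$ ($Y{\left(u,U \right)} = U \left(-10\right) + 2 = - 10 U + 2 = 2 - 10 U$)
$\frac{w{\left(666,-712 \right)}}{D{\left(-1876,-1353 \right)}} - \frac{684946}{Y{\left(-1355,150 \right)}} = \frac{\sqrt{666^{2} + \left(-712\right)^{2}}}{-1353} - \frac{684946}{2 - 1500} = \sqrt{443556 + 506944} \left(- \frac{1}{1353}\right) - \frac{684946}{2 - 1500} = \sqrt{950500} \left(- \frac{1}{1353}\right) - \frac{684946}{-1498} = 10 \sqrt{9505} \left(- \frac{1}{1353}\right) - - \frac{342473}{749} = - \frac{10 \sqrt{9505}}{1353} + \frac{342473}{749} = \frac{342473}{749} - \frac{10 \sqrt{9505}}{1353}$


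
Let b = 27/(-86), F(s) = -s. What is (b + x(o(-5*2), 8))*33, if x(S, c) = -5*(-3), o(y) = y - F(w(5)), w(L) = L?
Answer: 41679/86 ≈ 484.64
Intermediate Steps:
o(y) = 5 + y (o(y) = y - (-1)*5 = y - 1*(-5) = y + 5 = 5 + y)
b = -27/86 (b = 27*(-1/86) = -27/86 ≈ -0.31395)
x(S, c) = 15
(b + x(o(-5*2), 8))*33 = (-27/86 + 15)*33 = (1263/86)*33 = 41679/86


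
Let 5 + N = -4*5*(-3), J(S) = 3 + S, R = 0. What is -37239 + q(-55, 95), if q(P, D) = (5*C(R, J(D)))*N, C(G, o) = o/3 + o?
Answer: -3917/3 ≈ -1305.7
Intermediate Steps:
N = 55 (N = -5 - 4*5*(-3) = -5 - 20*(-3) = -5 + 60 = 55)
C(G, o) = 4*o/3 (C(G, o) = o/3 + o = 4*o/3)
q(P, D) = 1100 + 1100*D/3 (q(P, D) = (5*(4*(3 + D)/3))*55 = (5*(4 + 4*D/3))*55 = (20 + 20*D/3)*55 = 1100 + 1100*D/3)
-37239 + q(-55, 95) = -37239 + (1100 + (1100/3)*95) = -37239 + (1100 + 104500/3) = -37239 + 107800/3 = -3917/3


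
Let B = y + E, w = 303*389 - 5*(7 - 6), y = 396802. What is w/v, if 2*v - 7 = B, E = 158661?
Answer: 117862/277735 ≈ 0.42437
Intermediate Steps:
w = 117862 (w = 117867 - 5*1 = 117867 - 5 = 117862)
B = 555463 (B = 396802 + 158661 = 555463)
v = 277735 (v = 7/2 + (½)*555463 = 7/2 + 555463/2 = 277735)
w/v = 117862/277735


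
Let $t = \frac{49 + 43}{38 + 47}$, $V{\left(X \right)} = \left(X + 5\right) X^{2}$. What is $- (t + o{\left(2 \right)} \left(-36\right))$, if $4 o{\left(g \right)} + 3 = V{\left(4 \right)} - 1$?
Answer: $\frac{107008}{85} \approx 1258.9$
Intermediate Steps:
$V{\left(X \right)} = X^{2} \left(5 + X\right)$ ($V{\left(X \right)} = \left(5 + X\right) X^{2} = X^{2} \left(5 + X\right)$)
$o{\left(g \right)} = 35$ ($o{\left(g \right)} = - \frac{3}{4} + \frac{4^{2} \left(5 + 4\right) - 1}{4} = - \frac{3}{4} + \frac{16 \cdot 9 - 1}{4} = - \frac{3}{4} + \frac{144 - 1}{4} = - \frac{3}{4} + \frac{1}{4} \cdot 143 = - \frac{3}{4} + \frac{143}{4} = 35$)
$t = \frac{92}{85} \approx 1.0824$
$- (t + o{\left(2 \right)} \left(-36\right)) = - (\frac{92}{85} + 35 \left(-36\right)) = - (\frac{92}{85} - 1260) = \left(-1\right) \left(- \frac{107008}{85}\right) = \frac{107008}{85}$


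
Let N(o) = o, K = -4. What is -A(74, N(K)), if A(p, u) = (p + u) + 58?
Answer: -128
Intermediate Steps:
A(p, u) = 58 + p + u
-A(74, N(K)) = -(58 + 74 - 4) = -1*128 = -128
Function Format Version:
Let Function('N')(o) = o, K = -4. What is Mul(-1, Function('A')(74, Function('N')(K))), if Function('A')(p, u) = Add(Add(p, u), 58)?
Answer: -128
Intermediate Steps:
Function('A')(p, u) = Add(58, p, u)
Mul(-1, Function('A')(74, Function('N')(K))) = Mul(-1, Add(58, 74, -4)) = Mul(-1, 128) = -128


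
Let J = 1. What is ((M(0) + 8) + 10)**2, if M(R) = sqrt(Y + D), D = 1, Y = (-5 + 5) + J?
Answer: (18 + sqrt(2))**2 ≈ 376.91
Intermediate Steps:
Y = 1 (Y = (-5 + 5) + 1 = 0 + 1 = 1)
M(R) = sqrt(2) (M(R) = sqrt(1 + 1) = sqrt(2))
((M(0) + 8) + 10)**2 = ((sqrt(2) + 8) + 10)**2 = ((8 + sqrt(2)) + 10)**2 = (18 + sqrt(2))**2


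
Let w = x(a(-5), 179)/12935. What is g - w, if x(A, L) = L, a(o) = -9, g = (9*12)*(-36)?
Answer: -50291459/12935 ≈ -3888.0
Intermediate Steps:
g = -3888 (g = 108*(-36) = -3888)
w = 179/12935 ≈ 0.013838
g - w = -3888 - 1*179/12935 = -3888 - 179/12935 = -50291459/12935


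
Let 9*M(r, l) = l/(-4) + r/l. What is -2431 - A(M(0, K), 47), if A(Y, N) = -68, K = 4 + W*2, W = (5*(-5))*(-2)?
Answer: -2363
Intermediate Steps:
W = 50 (W = -25*(-2) = 50)
K = 104 (K = 4 + 50*2 = 4 + 100 = 104)
M(r, l) = -l/36 + r/(9*l) (M(r, l) = (l/(-4) + r/l)/9 = (l*(-¼) + r/l)/9 = (-l/4 + r/l)/9 = -l/36 + r/(9*l))
-2431 - A(M(0, K), 47) = -2431 - 1*(-68) = -2431 + 68 = -2363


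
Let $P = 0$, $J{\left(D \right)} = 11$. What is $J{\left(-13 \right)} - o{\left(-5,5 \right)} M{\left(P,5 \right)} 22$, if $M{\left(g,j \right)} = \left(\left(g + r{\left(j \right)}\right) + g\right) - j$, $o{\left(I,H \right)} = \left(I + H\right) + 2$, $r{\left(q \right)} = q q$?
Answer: $-869$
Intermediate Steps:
$r{\left(q \right)} = q^{2}$
$o{\left(I,H \right)} = 2 + H + I$ ($o{\left(I,H \right)} = \left(H + I\right) + 2 = 2 + H + I$)
$M{\left(g,j \right)} = j^{2} - j + 2 g$ ($M{\left(g,j \right)} = \left(\left(g + j^{2}\right) + g\right) - j = \left(j^{2} + 2 g\right) - j = j^{2} - j + 2 g$)
$J{\left(-13 \right)} - o{\left(-5,5 \right)} M{\left(P,5 \right)} 22 = 11 - \left(2 + 5 - 5\right) \left(5^{2} - 5 + 2 \cdot 0\right) 22 = 11 - 2 \left(25 - 5 + 0\right) 22 = 11 - 2 \cdot 20 \cdot 22 = 11 - 40 \cdot 22 = 11 - 880 = -869$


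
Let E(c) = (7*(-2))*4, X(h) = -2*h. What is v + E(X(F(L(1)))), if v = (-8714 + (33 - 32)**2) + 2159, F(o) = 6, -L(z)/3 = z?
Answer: -6610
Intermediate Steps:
L(z) = -3*z
E(c) = -56 (E(c) = -14*4 = -56)
v = -6554 (v = (-8714 + 1**2) + 2159 = (-8714 + 1) + 2159 = -8713 + 2159 = -6554)
v + E(X(F(L(1)))) = -6554 - 56 = -6610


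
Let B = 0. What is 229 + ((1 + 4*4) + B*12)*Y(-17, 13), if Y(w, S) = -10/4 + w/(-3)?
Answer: 1697/6 ≈ 282.83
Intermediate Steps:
Y(w, S) = -5/2 - w/3 (Y(w, S) = -10*¼ + w*(-⅓) = -5/2 - w/3)
229 + ((1 + 4*4) + B*12)*Y(-17, 13) = 229 + ((1 + 4*4) + 0*12)*(-5/2 - ⅓*(-17)) = 229 + ((1 + 16) + 0)*(-5/2 + 17/3) = 229 + (17 + 0)*(19/6) = 229 + 17*(19/6) = 229 + 323/6 = 1697/6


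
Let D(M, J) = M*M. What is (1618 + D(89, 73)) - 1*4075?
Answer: 5464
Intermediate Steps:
D(M, J) = M²
(1618 + D(89, 73)) - 1*4075 = (1618 + 89²) - 1*4075 = (1618 + 7921) - 4075 = 9539 - 4075 = 5464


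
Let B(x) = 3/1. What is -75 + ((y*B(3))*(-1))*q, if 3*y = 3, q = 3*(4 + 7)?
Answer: -174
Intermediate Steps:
q = 33 (q = 3*11 = 33)
y = 1 (y = (1/3)*3 = 1)
B(x) = 3 (B(x) = 3*1 = 3)
-75 + ((y*B(3))*(-1))*q = -75 + ((1*3)*(-1))*33 = -75 + (3*(-1))*33 = -75 - 3*33 = -75 - 99 = -174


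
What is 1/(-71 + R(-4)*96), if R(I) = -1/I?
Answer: -1/47 ≈ -0.021277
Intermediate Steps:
1/(-71 + R(-4)*96) = 1/(-71 - 1/(-4)*96) = 1/(-71 - 1*(-1/4)*96) = 1/(-71 + (1/4)*96) = 1/(-71 + 24) = 1/(-47) = -1/47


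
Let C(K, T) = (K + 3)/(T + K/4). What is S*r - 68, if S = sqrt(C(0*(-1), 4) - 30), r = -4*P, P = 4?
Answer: -68 - 24*I*sqrt(13) ≈ -68.0 - 86.533*I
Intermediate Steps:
C(K, T) = (3 + K)/(T + K/4) (C(K, T) = (3 + K)/(T + K*(1/4)) = (3 + K)/(T + K/4))
r = -16 (r = -4*4 = -16)
S = 3*I*sqrt(13)/2 (S = sqrt(4*(3 + 0*(-1))/(0*(-1) + 4*4) - 30) = sqrt(4*(3 + 0)/(0 + 16) - 30) = sqrt(4*3/16 - 30) = sqrt(4*(1/16)*3 - 30) = sqrt(3/4 - 30) = sqrt(-117/4) = 3*I*sqrt(13)/2 ≈ 5.4083*I)
S*r - 68 = (3*I*sqrt(13)/2)*(-16) - 68 = -24*I*sqrt(13) - 68 = -68 - 24*I*sqrt(13)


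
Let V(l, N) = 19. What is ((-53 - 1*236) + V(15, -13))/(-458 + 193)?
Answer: 54/53 ≈ 1.0189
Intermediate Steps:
((-53 - 1*236) + V(15, -13))/(-458 + 193) = ((-53 - 1*236) + 19)/(-458 + 193) = ((-53 - 236) + 19)/(-265) = (-289 + 19)*(-1/265) = -270*(-1/265) = 54/53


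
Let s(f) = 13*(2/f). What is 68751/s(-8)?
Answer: -275004/13 ≈ -21154.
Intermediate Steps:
s(f) = 26/f
68751/s(-8) = 68751/((26/(-8))) = 68751/((26*(-⅛))) = 68751/(-13/4) = 68751*(-4/13) = -275004/13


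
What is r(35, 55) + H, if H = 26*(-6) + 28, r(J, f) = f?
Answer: -73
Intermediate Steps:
H = -128 (H = -156 + 28 = -128)
r(35, 55) + H = 55 - 128 = -73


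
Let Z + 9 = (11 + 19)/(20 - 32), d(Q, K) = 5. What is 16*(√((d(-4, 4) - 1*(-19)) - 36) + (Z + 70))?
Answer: 936 + 32*I*√3 ≈ 936.0 + 55.426*I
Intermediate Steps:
Z = -23/2 (Z = -9 + (11 + 19)/(20 - 32) = -9 + 30/(-12) = -9 + 30*(-1/12) = -9 - 5/2 = -23/2 ≈ -11.500)
16*(√((d(-4, 4) - 1*(-19)) - 36) + (Z + 70)) = 16*(√((5 - 1*(-19)) - 36) + (-23/2 + 70)) = 16*(√((5 + 19) - 36) + 117/2) = 16*(√(24 - 36) + 117/2) = 16*(√(-12) + 117/2) = 16*(2*I*√3 + 117/2) = 16*(117/2 + 2*I*√3) = 936 + 32*I*√3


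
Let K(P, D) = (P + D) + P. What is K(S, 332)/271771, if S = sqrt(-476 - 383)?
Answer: 332/271771 + 2*I*sqrt(859)/271771 ≈ 0.0012216 + 0.00021569*I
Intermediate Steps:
S = I*sqrt(859) (S = sqrt(-859) = I*sqrt(859) ≈ 29.309*I)
K(P, D) = D + 2*P (K(P, D) = (D + P) + P = D + 2*P)
K(S, 332)/271771 = (332 + 2*(I*sqrt(859)))/271771 = (332 + 2*I*sqrt(859))*(1/271771) = 332/271771 + 2*I*sqrt(859)/271771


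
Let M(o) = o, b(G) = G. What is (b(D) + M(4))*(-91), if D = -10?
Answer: 546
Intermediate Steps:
(b(D) + M(4))*(-91) = (-10 + 4)*(-91) = -6*(-91) = 546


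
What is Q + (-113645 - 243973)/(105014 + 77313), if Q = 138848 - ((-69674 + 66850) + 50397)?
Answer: 16641539307/182327 ≈ 91273.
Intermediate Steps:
Q = 91275 (Q = 138848 - (-2824 + 50397) = 138848 - 1*47573 = 138848 - 47573 = 91275)
Q + (-113645 - 243973)/(105014 + 77313) = 91275 + (-113645 - 243973)/(105014 + 77313) = 91275 - 357618/182327 = 16641539307/182327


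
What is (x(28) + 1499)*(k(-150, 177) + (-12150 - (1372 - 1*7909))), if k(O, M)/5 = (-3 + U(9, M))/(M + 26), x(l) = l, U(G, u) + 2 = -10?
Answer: -1740037878/203 ≈ -8.5716e+6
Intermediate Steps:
U(G, u) = -12 (U(G, u) = -2 - 10 = -12)
k(O, M) = -75/(26 + M) (k(O, M) = 5*((-3 - 12)/(M + 26)) = 5*(-15/(26 + M)) = -75/(26 + M))
(x(28) + 1499)*(k(-150, 177) + (-12150 - (1372 - 1*7909))) = (28 + 1499)*(-75/(26 + 177) + (-12150 - (1372 - 1*7909))) = 1527*(-75/203 + (-12150 - (1372 - 7909))) = 1527*(-75*1/203 + (-12150 - 1*(-6537))) = 1527*(-75/203 + (-12150 + 6537)) = 1527*(-75/203 - 5613) = 1527*(-1139514/203) = -1740037878/203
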